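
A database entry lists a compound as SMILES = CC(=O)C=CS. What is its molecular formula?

C4H6OS

Walk through each heavy atom and fill implicit hydrogens from standard valence (C 4, N 3, O 2, S 2, halogen 1):
  atom 1: C, bond orders sum to 1 (valence 4) → 3 H
  atom 2: C, bond orders sum to 4 (valence 4) → 0 H
  atom 3: O, bond orders sum to 2 (valence 2) → 0 H
  atom 4: C, bond orders sum to 3 (valence 4) → 1 H
  atom 5: C, bond orders sum to 3 (valence 4) → 1 H
  atom 6: S, bond orders sum to 1 (valence 2) → 1 H
Totals → C:4, H:6, O:1, S:1.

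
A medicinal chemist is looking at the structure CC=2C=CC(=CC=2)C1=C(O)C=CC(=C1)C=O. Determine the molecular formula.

Walk through each heavy atom and fill implicit hydrogens from standard valence (C 4, N 3, O 2, S 2, halogen 1):
  atom 1: C, bond orders sum to 1 (valence 4) → 3 H
  atom 2: C, bond orders sum to 4 (valence 4) → 0 H
  atom 3: C, bond orders sum to 3 (valence 4) → 1 H
  atom 4: C, bond orders sum to 3 (valence 4) → 1 H
  atom 5: C, bond orders sum to 4 (valence 4) → 0 H
  atom 6: C, bond orders sum to 3 (valence 4) → 1 H
  atom 7: C, bond orders sum to 3 (valence 4) → 1 H
  atom 8: C, bond orders sum to 4 (valence 4) → 0 H
  atom 9: C, bond orders sum to 4 (valence 4) → 0 H
  atom 10: O, bond orders sum to 1 (valence 2) → 1 H
  atom 11: C, bond orders sum to 3 (valence 4) → 1 H
  atom 12: C, bond orders sum to 3 (valence 4) → 1 H
  atom 13: C, bond orders sum to 4 (valence 4) → 0 H
  atom 14: C, bond orders sum to 3 (valence 4) → 1 H
  atom 15: C, bond orders sum to 3 (valence 4) → 1 H
  atom 16: O, bond orders sum to 2 (valence 2) → 0 H
Totals → C:14, H:12, O:2.

C14H12O2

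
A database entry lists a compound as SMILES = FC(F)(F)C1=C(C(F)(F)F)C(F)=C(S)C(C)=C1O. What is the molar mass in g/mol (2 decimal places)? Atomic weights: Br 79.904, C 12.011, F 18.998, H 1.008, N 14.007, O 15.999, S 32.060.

294.18 g/mol

First, the molecular formula is C9H5F7OS (counting implicit H from valence).
  C: 9 × 12.011 = 108.099
  F: 7 × 18.998 = 132.986
  H: 5 × 1.008 = 5.040
  O: 1 × 15.999 = 15.999
  S: 1 × 32.060 = 32.060
Sum: 9×12.011 + 7×18.998 + 5×1.008 + 1×15.999 + 1×32.060 = 294.184 → 294.18 g/mol.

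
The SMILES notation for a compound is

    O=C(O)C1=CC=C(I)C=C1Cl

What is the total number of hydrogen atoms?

4

Walk through each heavy atom and fill implicit hydrogens from standard valence (C 4, N 3, O 2, S 2, halogen 1):
  atom 1: O, bond orders sum to 2 (valence 2) → 0 H
  atom 2: C, bond orders sum to 4 (valence 4) → 0 H
  atom 3: O, bond orders sum to 1 (valence 2) → 1 H
  atom 4: C, bond orders sum to 4 (valence 4) → 0 H
  atom 5: C, bond orders sum to 3 (valence 4) → 1 H
  atom 6: C, bond orders sum to 3 (valence 4) → 1 H
  atom 7: C, bond orders sum to 4 (valence 4) → 0 H
  atom 8: I (halogen, monovalent) → 0 H
  atom 9: C, bond orders sum to 3 (valence 4) → 1 H
  atom 10: C, bond orders sum to 4 (valence 4) → 0 H
  atom 11: Cl (halogen, monovalent) → 0 H
Total hydrogens: 4.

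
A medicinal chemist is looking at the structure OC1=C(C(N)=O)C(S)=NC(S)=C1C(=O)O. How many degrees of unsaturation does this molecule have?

Molecular formula: C7H6N2O4S2.
DoU = (2C + 2 + N − H − X) / 2, where X is the halogen count and O/S are ignored.
    = (2·7 + 2 + 2 − 6 − 0) / 2 = 12 / 2 = 6.

6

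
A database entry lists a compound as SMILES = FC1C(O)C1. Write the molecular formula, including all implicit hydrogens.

C3H5FO

Walk through each heavy atom and fill implicit hydrogens from standard valence (C 4, N 3, O 2, S 2, halogen 1):
  atom 1: F (halogen, monovalent) → 0 H
  atom 2: C, bond orders sum to 3 (valence 4) → 1 H
  atom 3: C, bond orders sum to 3 (valence 4) → 1 H
  atom 4: O, bond orders sum to 1 (valence 2) → 1 H
  atom 5: C, bond orders sum to 2 (valence 4) → 2 H
Totals → C:3, H:5, F:1, O:1.
In Hill order: C3H5FO.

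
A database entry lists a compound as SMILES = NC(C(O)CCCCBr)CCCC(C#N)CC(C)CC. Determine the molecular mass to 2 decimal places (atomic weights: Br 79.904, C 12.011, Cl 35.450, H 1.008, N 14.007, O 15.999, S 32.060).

347.34 g/mol

First, the molecular formula is C16H31BrN2O (counting implicit H from valence).
  Br: 1 × 79.904 = 79.904
  C: 16 × 12.011 = 192.176
  H: 31 × 1.008 = 31.248
  N: 2 × 14.007 = 28.014
  O: 1 × 15.999 = 15.999
Sum: 1×79.904 + 16×12.011 + 31×1.008 + 2×14.007 + 1×15.999 = 347.341 → 347.34 g/mol.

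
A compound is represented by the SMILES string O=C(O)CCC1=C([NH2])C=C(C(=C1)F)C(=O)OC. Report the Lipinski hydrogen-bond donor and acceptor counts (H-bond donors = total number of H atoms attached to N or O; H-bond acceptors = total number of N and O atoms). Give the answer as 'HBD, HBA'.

Donors: find every N or O and count the H atoms it carries.
  atom 1 (O): bond orders sum to 2 → 0 H
  atom 3 (O): bond orders sum to 1 → 1 H
  atom 8 (N): bond orders sum to 1 → 2 H
  atom 15 (O): bond orders sum to 2 → 0 H
  atom 16 (O): bond orders sum to 2 → 0 H
Lipinski HBD = 3.
Acceptors: N atoms = 1, O atoms = 4 → HBA = 5.

3, 5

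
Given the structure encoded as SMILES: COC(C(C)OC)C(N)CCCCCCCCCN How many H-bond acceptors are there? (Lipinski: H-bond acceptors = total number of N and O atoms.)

N atoms: 2; O atoms: 2.
Lipinski HBA = 2 + 2 = 4.

4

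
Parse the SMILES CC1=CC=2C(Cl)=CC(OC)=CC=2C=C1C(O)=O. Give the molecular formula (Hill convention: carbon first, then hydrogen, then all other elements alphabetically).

C13H11ClO3

Walk through each heavy atom and fill implicit hydrogens from standard valence (C 4, N 3, O 2, S 2, halogen 1):
  atom 1: C, bond orders sum to 1 (valence 4) → 3 H
  atom 2: C, bond orders sum to 4 (valence 4) → 0 H
  atom 3: C, bond orders sum to 3 (valence 4) → 1 H
  atom 4: C, bond orders sum to 4 (valence 4) → 0 H
  atom 5: C, bond orders sum to 4 (valence 4) → 0 H
  atom 6: Cl (halogen, monovalent) → 0 H
  atom 7: C, bond orders sum to 3 (valence 4) → 1 H
  atom 8: C, bond orders sum to 4 (valence 4) → 0 H
  atom 9: O, bond orders sum to 2 (valence 2) → 0 H
  atom 10: C, bond orders sum to 1 (valence 4) → 3 H
  atom 11: C, bond orders sum to 3 (valence 4) → 1 H
  atom 12: C, bond orders sum to 4 (valence 4) → 0 H
  atom 13: C, bond orders sum to 3 (valence 4) → 1 H
  atom 14: C, bond orders sum to 4 (valence 4) → 0 H
  atom 15: C, bond orders sum to 4 (valence 4) → 0 H
  atom 16: O, bond orders sum to 1 (valence 2) → 1 H
  atom 17: O, bond orders sum to 2 (valence 2) → 0 H
Totals → C:13, H:11, Cl:1, O:3.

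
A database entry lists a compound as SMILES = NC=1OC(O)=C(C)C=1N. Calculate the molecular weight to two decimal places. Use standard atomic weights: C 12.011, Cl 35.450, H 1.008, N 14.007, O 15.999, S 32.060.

128.13 g/mol

First, the molecular formula is C5H8N2O2 (counting implicit H from valence).
  C: 5 × 12.011 = 60.055
  H: 8 × 1.008 = 8.064
  N: 2 × 14.007 = 28.014
  O: 2 × 15.999 = 31.998
Sum: 5×12.011 + 8×1.008 + 2×14.007 + 2×15.999 = 128.131 → 128.13 g/mol.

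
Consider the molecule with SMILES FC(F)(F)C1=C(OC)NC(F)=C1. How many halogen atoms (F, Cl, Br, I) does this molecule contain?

4

Halogen atoms appear at heavy-atom positions 1, 3, 4, 11 (4×F).
Other groups present: 1 ether.
Halogen count: 4.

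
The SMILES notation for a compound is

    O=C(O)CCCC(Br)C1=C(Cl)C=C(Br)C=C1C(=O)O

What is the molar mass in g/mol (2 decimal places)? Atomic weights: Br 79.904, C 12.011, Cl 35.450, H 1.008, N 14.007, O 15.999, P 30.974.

First, the molecular formula is C12H11Br2ClO4 (counting implicit H from valence).
  Br: 2 × 79.904 = 159.808
  C: 12 × 12.011 = 144.132
  Cl: 1 × 35.450 = 35.450
  H: 11 × 1.008 = 11.088
  O: 4 × 15.999 = 63.996
Sum: 2×79.904 + 12×12.011 + 1×35.450 + 11×1.008 + 4×15.999 = 414.474 → 414.47 g/mol.

414.47 g/mol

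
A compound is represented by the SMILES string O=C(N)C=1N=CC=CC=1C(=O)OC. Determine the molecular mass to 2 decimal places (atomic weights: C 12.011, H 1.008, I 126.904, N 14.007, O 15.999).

180.16 g/mol

First, the molecular formula is C8H8N2O3 (counting implicit H from valence).
  C: 8 × 12.011 = 96.088
  H: 8 × 1.008 = 8.064
  N: 2 × 14.007 = 28.014
  O: 3 × 15.999 = 47.997
Sum: 8×12.011 + 8×1.008 + 2×14.007 + 3×15.999 = 180.163 → 180.16 g/mol.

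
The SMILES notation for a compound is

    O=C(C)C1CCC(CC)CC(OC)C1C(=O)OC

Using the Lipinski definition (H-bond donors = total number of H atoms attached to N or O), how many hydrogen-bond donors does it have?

0

Donors: find every N or O and count the H atoms it carries.
  atom 1 (O): bond orders sum to 2 → 0 H
  atom 12 (O): bond orders sum to 2 → 0 H
  atom 16 (O): bond orders sum to 2 → 0 H
  atom 17 (O): bond orders sum to 2 → 0 H
Lipinski HBD = 0.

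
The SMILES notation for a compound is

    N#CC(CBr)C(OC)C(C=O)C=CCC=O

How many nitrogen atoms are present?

Scan the SMILES for N atoms (remember two-letter symbols like Cl and Br are single atoms).
Nitrogen count: 1.

1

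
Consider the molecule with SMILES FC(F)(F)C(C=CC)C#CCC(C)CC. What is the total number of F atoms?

3

Scan the SMILES for F atoms (remember two-letter symbols like Cl and Br are single atoms).
Fluorine count: 3.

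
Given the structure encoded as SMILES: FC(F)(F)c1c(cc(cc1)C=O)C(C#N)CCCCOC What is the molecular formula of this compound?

C15H16F3NO2

Walk through each heavy atom and fill implicit hydrogens from standard valence (C 4, N 3, O 2, S 2, halogen 1); for lowercase aromatic atoms, an aromatic c carries 1 H when it has two neighbours and 0 H with three, and aromatic n carries 0 H:
  atom 1: F (halogen, monovalent) → 0 H
  atom 2: C, bond orders sum to 4 (valence 4) → 0 H
  atom 3: F (halogen, monovalent) → 0 H
  atom 4: F (halogen, monovalent) → 0 H
  atom 5: aromatic c, 3 neighbours → 0 H
  atom 6: aromatic c, 3 neighbours → 0 H
  atom 7: aromatic c, 2 neighbours → 1 H
  atom 8: aromatic c, 3 neighbours → 0 H
  atom 9: aromatic c, 2 neighbours → 1 H
  atom 10: aromatic c, 2 neighbours → 1 H
  atom 11: C, bond orders sum to 3 (valence 4) → 1 H
  atom 12: O, bond orders sum to 2 (valence 2) → 0 H
  atom 13: C, bond orders sum to 3 (valence 4) → 1 H
  atom 14: C, bond orders sum to 4 (valence 4) → 0 H
  atom 15: N, bond orders sum to 3 (valence 3) → 0 H
  atom 16: C, bond orders sum to 2 (valence 4) → 2 H
  atom 17: C, bond orders sum to 2 (valence 4) → 2 H
  atom 18: C, bond orders sum to 2 (valence 4) → 2 H
  atom 19: C, bond orders sum to 2 (valence 4) → 2 H
  atom 20: O, bond orders sum to 2 (valence 2) → 0 H
  atom 21: C, bond orders sum to 1 (valence 4) → 3 H
Totals → C:15, H:16, F:3, N:1, O:2.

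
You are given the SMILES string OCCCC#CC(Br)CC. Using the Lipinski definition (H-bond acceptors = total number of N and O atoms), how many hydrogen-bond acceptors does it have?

N atoms: 0; O atoms: 1.
Lipinski HBA = 0 + 1 = 1.

1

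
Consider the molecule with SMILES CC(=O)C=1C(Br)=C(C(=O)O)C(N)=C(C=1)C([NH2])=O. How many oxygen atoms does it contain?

4

Scan the SMILES for O atoms (remember two-letter symbols like Cl and Br are single atoms).
Oxygen count: 4.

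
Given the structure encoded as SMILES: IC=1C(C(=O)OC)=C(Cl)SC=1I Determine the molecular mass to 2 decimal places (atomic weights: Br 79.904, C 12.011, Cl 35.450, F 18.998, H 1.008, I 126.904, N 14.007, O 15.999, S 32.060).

First, the molecular formula is C6H3ClI2O2S (counting implicit H from valence).
  C: 6 × 12.011 = 72.066
  Cl: 1 × 35.450 = 35.450
  H: 3 × 1.008 = 3.024
  I: 2 × 126.904 = 253.808
  O: 2 × 15.999 = 31.998
  S: 1 × 32.060 = 32.060
Sum: 6×12.011 + 1×35.450 + 3×1.008 + 2×126.904 + 2×15.999 + 1×32.060 = 428.406 → 428.41 g/mol.

428.41 g/mol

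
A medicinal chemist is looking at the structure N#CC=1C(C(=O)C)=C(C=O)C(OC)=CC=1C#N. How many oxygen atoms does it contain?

3

Scan the SMILES for O atoms (remember two-letter symbols like Cl and Br are single atoms).
Oxygen count: 3.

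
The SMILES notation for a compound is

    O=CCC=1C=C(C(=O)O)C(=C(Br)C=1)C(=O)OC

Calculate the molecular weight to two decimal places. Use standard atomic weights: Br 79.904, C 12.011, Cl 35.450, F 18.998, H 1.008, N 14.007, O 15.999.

301.09 g/mol

First, the molecular formula is C11H9BrO5 (counting implicit H from valence).
  Br: 1 × 79.904 = 79.904
  C: 11 × 12.011 = 132.121
  H: 9 × 1.008 = 9.072
  O: 5 × 15.999 = 79.995
Sum: 1×79.904 + 11×12.011 + 9×1.008 + 5×15.999 = 301.092 → 301.09 g/mol.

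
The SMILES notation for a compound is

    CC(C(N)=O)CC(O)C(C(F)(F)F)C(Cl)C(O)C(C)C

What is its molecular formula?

C12H21ClF3NO3

Walk through each heavy atom and fill implicit hydrogens from standard valence (C 4, N 3, O 2, S 2, halogen 1):
  atom 1: C, bond orders sum to 1 (valence 4) → 3 H
  atom 2: C, bond orders sum to 3 (valence 4) → 1 H
  atom 3: C, bond orders sum to 4 (valence 4) → 0 H
  atom 4: N, bond orders sum to 1 (valence 3) → 2 H
  atom 5: O, bond orders sum to 2 (valence 2) → 0 H
  atom 6: C, bond orders sum to 2 (valence 4) → 2 H
  atom 7: C, bond orders sum to 3 (valence 4) → 1 H
  atom 8: O, bond orders sum to 1 (valence 2) → 1 H
  atom 9: C, bond orders sum to 3 (valence 4) → 1 H
  atom 10: C, bond orders sum to 4 (valence 4) → 0 H
  atom 11: F (halogen, monovalent) → 0 H
  atom 12: F (halogen, monovalent) → 0 H
  atom 13: F (halogen, monovalent) → 0 H
  atom 14: C, bond orders sum to 3 (valence 4) → 1 H
  atom 15: Cl (halogen, monovalent) → 0 H
  atom 16: C, bond orders sum to 3 (valence 4) → 1 H
  atom 17: O, bond orders sum to 1 (valence 2) → 1 H
  atom 18: C, bond orders sum to 3 (valence 4) → 1 H
  atom 19: C, bond orders sum to 1 (valence 4) → 3 H
  atom 20: C, bond orders sum to 1 (valence 4) → 3 H
Totals → C:12, H:21, Cl:1, F:3, N:1, O:3.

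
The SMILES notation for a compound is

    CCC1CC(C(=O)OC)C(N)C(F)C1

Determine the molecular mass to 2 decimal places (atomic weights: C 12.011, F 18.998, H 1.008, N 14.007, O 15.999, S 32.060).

First, the molecular formula is C10H18FNO2 (counting implicit H from valence).
  C: 10 × 12.011 = 120.110
  F: 1 × 18.998 = 18.998
  H: 18 × 1.008 = 18.144
  N: 1 × 14.007 = 14.007
  O: 2 × 15.999 = 31.998
Sum: 10×12.011 + 1×18.998 + 18×1.008 + 1×14.007 + 2×15.999 = 203.257 → 203.26 g/mol.

203.26 g/mol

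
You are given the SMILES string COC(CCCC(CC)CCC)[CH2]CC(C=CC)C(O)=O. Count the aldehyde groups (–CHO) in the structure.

Scan the SMILES for the aldehyde motif — none present.
Groups that are present: 1 alkene, 1 carboxylic acid, 1 ether.

0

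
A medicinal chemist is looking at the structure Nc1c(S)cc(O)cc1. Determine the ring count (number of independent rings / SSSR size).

1

In SMILES, each pair of matching ring-closure digits denotes one ring-closing bond; the number of such bonds equals the number of independent rings.
Ring-closure bonds here: 1.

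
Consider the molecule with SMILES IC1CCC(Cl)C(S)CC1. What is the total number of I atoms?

Scan the SMILES for I atoms (remember two-letter symbols like Cl and Br are single atoms).
Iodine count: 1.

1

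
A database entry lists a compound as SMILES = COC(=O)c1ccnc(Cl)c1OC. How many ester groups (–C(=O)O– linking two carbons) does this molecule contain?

1

The ester motif appears at heavy-atom position 3 in the SMILES.
Other groups present: 1 ether.
Ester count: 1.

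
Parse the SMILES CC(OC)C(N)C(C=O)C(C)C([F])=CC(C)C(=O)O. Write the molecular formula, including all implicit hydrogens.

Walk through each heavy atom and fill implicit hydrogens from standard valence (C 4, N 3, O 2, S 2, halogen 1):
  atom 1: C, bond orders sum to 1 (valence 4) → 3 H
  atom 2: C, bond orders sum to 3 (valence 4) → 1 H
  atom 3: O, bond orders sum to 2 (valence 2) → 0 H
  atom 4: C, bond orders sum to 1 (valence 4) → 3 H
  atom 5: C, bond orders sum to 3 (valence 4) → 1 H
  atom 6: N, bond orders sum to 1 (valence 3) → 2 H
  atom 7: C, bond orders sum to 3 (valence 4) → 1 H
  atom 8: C, bond orders sum to 3 (valence 4) → 1 H
  atom 9: O, bond orders sum to 2 (valence 2) → 0 H
  atom 10: C, bond orders sum to 3 (valence 4) → 1 H
  atom 11: C, bond orders sum to 1 (valence 4) → 3 H
  atom 12: C, bond orders sum to 4 (valence 4) → 0 H
  atom 13: F with explicit H count 0
  atom 14: C, bond orders sum to 3 (valence 4) → 1 H
  atom 15: C, bond orders sum to 3 (valence 4) → 1 H
  atom 16: C, bond orders sum to 1 (valence 4) → 3 H
  atom 17: C, bond orders sum to 4 (valence 4) → 0 H
  atom 18: O, bond orders sum to 2 (valence 2) → 0 H
  atom 19: O, bond orders sum to 1 (valence 2) → 1 H
Totals → C:13, H:22, F:1, N:1, O:4.
In Hill order: C13H22FNO4.

C13H22FNO4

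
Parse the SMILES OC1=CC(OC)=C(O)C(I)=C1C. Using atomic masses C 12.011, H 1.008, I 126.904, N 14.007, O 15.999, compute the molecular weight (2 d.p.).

280.06 g/mol

First, the molecular formula is C8H9IO3 (counting implicit H from valence).
  C: 8 × 12.011 = 96.088
  H: 9 × 1.008 = 9.072
  I: 1 × 126.904 = 126.904
  O: 3 × 15.999 = 47.997
Sum: 8×12.011 + 9×1.008 + 1×126.904 + 3×15.999 = 280.061 → 280.06 g/mol.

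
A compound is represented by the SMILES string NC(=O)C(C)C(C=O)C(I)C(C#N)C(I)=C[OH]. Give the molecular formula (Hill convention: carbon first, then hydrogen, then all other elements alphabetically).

Walk through each heavy atom and fill implicit hydrogens from standard valence (C 4, N 3, O 2, S 2, halogen 1):
  atom 1: N, bond orders sum to 1 (valence 3) → 2 H
  atom 2: C, bond orders sum to 4 (valence 4) → 0 H
  atom 3: O, bond orders sum to 2 (valence 2) → 0 H
  atom 4: C, bond orders sum to 3 (valence 4) → 1 H
  atom 5: C, bond orders sum to 1 (valence 4) → 3 H
  atom 6: C, bond orders sum to 3 (valence 4) → 1 H
  atom 7: C, bond orders sum to 3 (valence 4) → 1 H
  atom 8: O, bond orders sum to 2 (valence 2) → 0 H
  atom 9: C, bond orders sum to 3 (valence 4) → 1 H
  atom 10: I (halogen, monovalent) → 0 H
  atom 11: C, bond orders sum to 3 (valence 4) → 1 H
  atom 12: C, bond orders sum to 4 (valence 4) → 0 H
  atom 13: N, bond orders sum to 3 (valence 3) → 0 H
  atom 14: C, bond orders sum to 4 (valence 4) → 0 H
  atom 15: I (halogen, monovalent) → 0 H
  atom 16: C, bond orders sum to 3 (valence 4) → 1 H
  atom 17: O with explicit H count 1
Totals → C:10, H:12, I:2, N:2, O:3.
In Hill order: C10H12I2N2O3.

C10H12I2N2O3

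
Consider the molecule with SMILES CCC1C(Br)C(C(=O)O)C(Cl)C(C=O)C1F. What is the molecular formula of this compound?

C10H13BrClFO3

Walk through each heavy atom and fill implicit hydrogens from standard valence (C 4, N 3, O 2, S 2, halogen 1):
  atom 1: C, bond orders sum to 1 (valence 4) → 3 H
  atom 2: C, bond orders sum to 2 (valence 4) → 2 H
  atom 3: C, bond orders sum to 3 (valence 4) → 1 H
  atom 4: C, bond orders sum to 3 (valence 4) → 1 H
  atom 5: Br (halogen, monovalent) → 0 H
  atom 6: C, bond orders sum to 3 (valence 4) → 1 H
  atom 7: C, bond orders sum to 4 (valence 4) → 0 H
  atom 8: O, bond orders sum to 2 (valence 2) → 0 H
  atom 9: O, bond orders sum to 1 (valence 2) → 1 H
  atom 10: C, bond orders sum to 3 (valence 4) → 1 H
  atom 11: Cl (halogen, monovalent) → 0 H
  atom 12: C, bond orders sum to 3 (valence 4) → 1 H
  atom 13: C, bond orders sum to 3 (valence 4) → 1 H
  atom 14: O, bond orders sum to 2 (valence 2) → 0 H
  atom 15: C, bond orders sum to 3 (valence 4) → 1 H
  atom 16: F (halogen, monovalent) → 0 H
Totals → C:10, H:13, Br:1, Cl:1, F:1, O:3.
In Hill order: C10H13BrClFO3.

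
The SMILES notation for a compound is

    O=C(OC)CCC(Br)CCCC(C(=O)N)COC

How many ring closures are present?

In SMILES, each pair of matching ring-closure digits denotes one ring-closing bond; the number of such bonds equals the number of independent rings.
Ring-closure bonds here: 0.

0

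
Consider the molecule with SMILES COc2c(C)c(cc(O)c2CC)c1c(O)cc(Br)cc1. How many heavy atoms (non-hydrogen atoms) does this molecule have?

Every atom symbol written in the SMILES (organic subset) is one heavy atom; implicit H are not written.
Heavy atoms by element → Br:1, C:16, O:3.
Total: 20.

20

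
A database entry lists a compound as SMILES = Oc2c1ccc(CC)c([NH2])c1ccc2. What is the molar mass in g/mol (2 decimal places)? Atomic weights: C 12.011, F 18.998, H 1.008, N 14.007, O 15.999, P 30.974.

187.24 g/mol

First, the molecular formula is C12H13NO (counting implicit H from valence).
  C: 12 × 12.011 = 144.132
  H: 13 × 1.008 = 13.104
  N: 1 × 14.007 = 14.007
  O: 1 × 15.999 = 15.999
Sum: 12×12.011 + 13×1.008 + 1×14.007 + 1×15.999 = 187.242 → 187.24 g/mol.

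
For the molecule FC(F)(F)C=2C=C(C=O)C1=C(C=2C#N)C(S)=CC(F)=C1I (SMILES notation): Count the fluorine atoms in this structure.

Scan the SMILES for F atoms (remember two-letter symbols like Cl and Br are single atoms).
Fluorine count: 4.

4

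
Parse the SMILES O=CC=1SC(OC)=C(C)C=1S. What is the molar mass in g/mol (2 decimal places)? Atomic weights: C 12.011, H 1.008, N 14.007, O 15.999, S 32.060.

188.26 g/mol

First, the molecular formula is C7H8O2S2 (counting implicit H from valence).
  C: 7 × 12.011 = 84.077
  H: 8 × 1.008 = 8.064
  O: 2 × 15.999 = 31.998
  S: 2 × 32.060 = 64.120
Sum: 7×12.011 + 8×1.008 + 2×15.999 + 2×32.060 = 188.259 → 188.26 g/mol.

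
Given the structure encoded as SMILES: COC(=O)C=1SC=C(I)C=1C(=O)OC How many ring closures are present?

In SMILES, each pair of matching ring-closure digits denotes one ring-closing bond; the number of such bonds equals the number of independent rings.
Ring-closure bonds here: 1.

1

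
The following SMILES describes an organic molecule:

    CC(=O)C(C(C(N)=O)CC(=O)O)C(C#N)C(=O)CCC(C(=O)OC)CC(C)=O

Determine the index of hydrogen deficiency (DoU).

8

Degree of unsaturation = (number of rings) + (number of π bonds).
Ring closures in the SMILES: 0.
π bonds: 6 double bonds (each 1 DoU), 1 triple bond (each 2 DoU) → 8 DoU from unsaturation.
Total DoU = 0 + 8 = 8.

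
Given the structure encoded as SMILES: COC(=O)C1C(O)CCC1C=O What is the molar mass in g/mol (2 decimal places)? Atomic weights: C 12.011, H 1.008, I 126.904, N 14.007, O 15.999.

172.18 g/mol

First, the molecular formula is C8H12O4 (counting implicit H from valence).
  C: 8 × 12.011 = 96.088
  H: 12 × 1.008 = 12.096
  O: 4 × 15.999 = 63.996
Sum: 8×12.011 + 12×1.008 + 4×15.999 = 172.180 → 172.18 g/mol.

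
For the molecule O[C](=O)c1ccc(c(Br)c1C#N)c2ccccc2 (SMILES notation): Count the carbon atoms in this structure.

Count every carbon token in the SMILES (each C, including those in ring-closure positions and inside branches).
Carbon count: 14.

14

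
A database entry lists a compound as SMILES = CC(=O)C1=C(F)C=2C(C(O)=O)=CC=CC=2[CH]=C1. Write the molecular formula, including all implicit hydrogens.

Walk through each heavy atom and fill implicit hydrogens from standard valence (C 4, N 3, O 2, S 2, halogen 1):
  atom 1: C, bond orders sum to 1 (valence 4) → 3 H
  atom 2: C, bond orders sum to 4 (valence 4) → 0 H
  atom 3: O, bond orders sum to 2 (valence 2) → 0 H
  atom 4: C, bond orders sum to 4 (valence 4) → 0 H
  atom 5: C, bond orders sum to 4 (valence 4) → 0 H
  atom 6: F (halogen, monovalent) → 0 H
  atom 7: C, bond orders sum to 4 (valence 4) → 0 H
  atom 8: C, bond orders sum to 4 (valence 4) → 0 H
  atom 9: C, bond orders sum to 4 (valence 4) → 0 H
  atom 10: O, bond orders sum to 1 (valence 2) → 1 H
  atom 11: O, bond orders sum to 2 (valence 2) → 0 H
  atom 12: C, bond orders sum to 3 (valence 4) → 1 H
  atom 13: C, bond orders sum to 3 (valence 4) → 1 H
  atom 14: C, bond orders sum to 3 (valence 4) → 1 H
  atom 15: C, bond orders sum to 4 (valence 4) → 0 H
  atom 16: C with explicit H count 1
  atom 17: C, bond orders sum to 3 (valence 4) → 1 H
Totals → C:13, H:9, F:1, O:3.
In Hill order: C13H9FO3.

C13H9FO3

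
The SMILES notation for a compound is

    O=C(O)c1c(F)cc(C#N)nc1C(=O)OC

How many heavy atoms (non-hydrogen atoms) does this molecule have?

Every atom symbol written in the SMILES (organic subset) is one heavy atom; implicit H are not written.
Heavy atoms by element → C:9, F:1, N:2, O:4.
Total: 16.

16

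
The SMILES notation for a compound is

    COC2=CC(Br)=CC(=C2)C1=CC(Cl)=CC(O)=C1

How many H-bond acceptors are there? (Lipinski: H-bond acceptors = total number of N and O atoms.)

2

N atoms: 0; O atoms: 2.
Lipinski HBA = 0 + 2 = 2.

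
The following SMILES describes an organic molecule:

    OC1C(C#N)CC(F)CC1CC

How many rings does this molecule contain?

1

In SMILES, each pair of matching ring-closure digits denotes one ring-closing bond; the number of such bonds equals the number of independent rings.
Ring-closure bonds here: 1.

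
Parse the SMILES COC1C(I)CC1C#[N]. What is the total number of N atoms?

1

Scan the SMILES for N atoms (remember two-letter symbols like Cl and Br are single atoms).
Nitrogen count: 1.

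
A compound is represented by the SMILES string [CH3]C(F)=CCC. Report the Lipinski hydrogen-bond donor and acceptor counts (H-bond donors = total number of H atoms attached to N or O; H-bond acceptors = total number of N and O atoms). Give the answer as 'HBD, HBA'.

0, 0

Donors: find every N or O and count the H atoms it carries.
  (no N or O atoms present)
Lipinski HBD = 0.
Acceptors: N atoms = 0, O atoms = 0 → HBA = 0.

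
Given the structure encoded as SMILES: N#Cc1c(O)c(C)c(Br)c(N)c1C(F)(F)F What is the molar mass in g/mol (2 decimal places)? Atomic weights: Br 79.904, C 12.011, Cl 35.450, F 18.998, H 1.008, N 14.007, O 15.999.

295.06 g/mol

First, the molecular formula is C9H6BrF3N2O (counting implicit H from valence).
  Br: 1 × 79.904 = 79.904
  C: 9 × 12.011 = 108.099
  F: 3 × 18.998 = 56.994
  H: 6 × 1.008 = 6.048
  N: 2 × 14.007 = 28.014
  O: 1 × 15.999 = 15.999
Sum: 1×79.904 + 9×12.011 + 3×18.998 + 6×1.008 + 2×14.007 + 1×15.999 = 295.058 → 295.06 g/mol.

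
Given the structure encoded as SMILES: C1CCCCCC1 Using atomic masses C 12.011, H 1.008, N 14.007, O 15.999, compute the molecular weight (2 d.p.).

98.19 g/mol

First, the molecular formula is C7H14 (counting implicit H from valence).
  C: 7 × 12.011 = 84.077
  H: 14 × 1.008 = 14.112
Sum: 7×12.011 + 14×1.008 = 98.189 → 98.19 g/mol.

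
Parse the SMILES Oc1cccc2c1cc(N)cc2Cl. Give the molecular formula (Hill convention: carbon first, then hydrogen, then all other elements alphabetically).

Walk through each heavy atom and fill implicit hydrogens from standard valence (C 4, N 3, O 2, S 2, halogen 1); for lowercase aromatic atoms, an aromatic c carries 1 H when it has two neighbours and 0 H with three, and aromatic n carries 0 H:
  atom 1: O, bond orders sum to 1 (valence 2) → 1 H
  atom 2: aromatic c, 3 neighbours → 0 H
  atom 3: aromatic c, 2 neighbours → 1 H
  atom 4: aromatic c, 2 neighbours → 1 H
  atom 5: aromatic c, 2 neighbours → 1 H
  atom 6: aromatic c, 3 neighbours → 0 H
  atom 7: aromatic c, 3 neighbours → 0 H
  atom 8: aromatic c, 2 neighbours → 1 H
  atom 9: aromatic c, 3 neighbours → 0 H
  atom 10: N, bond orders sum to 1 (valence 3) → 2 H
  atom 11: aromatic c, 2 neighbours → 1 H
  atom 12: aromatic c, 3 neighbours → 0 H
  atom 13: Cl (halogen, monovalent) → 0 H
Totals → C:10, H:8, Cl:1, N:1, O:1.
In Hill order: C10H8ClNO.

C10H8ClNO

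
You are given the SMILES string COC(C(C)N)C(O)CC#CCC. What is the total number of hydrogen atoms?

19

Walk through each heavy atom and fill implicit hydrogens from standard valence (C 4, N 3, O 2, S 2, halogen 1):
  atom 1: C, bond orders sum to 1 (valence 4) → 3 H
  atom 2: O, bond orders sum to 2 (valence 2) → 0 H
  atom 3: C, bond orders sum to 3 (valence 4) → 1 H
  atom 4: C, bond orders sum to 3 (valence 4) → 1 H
  atom 5: C, bond orders sum to 1 (valence 4) → 3 H
  atom 6: N, bond orders sum to 1 (valence 3) → 2 H
  atom 7: C, bond orders sum to 3 (valence 4) → 1 H
  atom 8: O, bond orders sum to 1 (valence 2) → 1 H
  atom 9: C, bond orders sum to 2 (valence 4) → 2 H
  atom 10: C, bond orders sum to 4 (valence 4) → 0 H
  atom 11: C, bond orders sum to 4 (valence 4) → 0 H
  atom 12: C, bond orders sum to 2 (valence 4) → 2 H
  atom 13: C, bond orders sum to 1 (valence 4) → 3 H
Total hydrogens: 19.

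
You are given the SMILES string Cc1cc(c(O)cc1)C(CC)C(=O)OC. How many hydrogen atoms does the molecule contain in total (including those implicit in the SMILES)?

Walk through each heavy atom and fill implicit hydrogens from standard valence (C 4, N 3, O 2, S 2, halogen 1); for lowercase aromatic atoms, an aromatic c carries 1 H when it has two neighbours and 0 H with three, and aromatic n carries 0 H:
  atom 1: C, bond orders sum to 1 (valence 4) → 3 H
  atom 2: aromatic c, 3 neighbours → 0 H
  atom 3: aromatic c, 2 neighbours → 1 H
  atom 4: aromatic c, 3 neighbours → 0 H
  atom 5: aromatic c, 3 neighbours → 0 H
  atom 6: O, bond orders sum to 1 (valence 2) → 1 H
  atom 7: aromatic c, 2 neighbours → 1 H
  atom 8: aromatic c, 2 neighbours → 1 H
  atom 9: C, bond orders sum to 3 (valence 4) → 1 H
  atom 10: C, bond orders sum to 2 (valence 4) → 2 H
  atom 11: C, bond orders sum to 1 (valence 4) → 3 H
  atom 12: C, bond orders sum to 4 (valence 4) → 0 H
  atom 13: O, bond orders sum to 2 (valence 2) → 0 H
  atom 14: O, bond orders sum to 2 (valence 2) → 0 H
  atom 15: C, bond orders sum to 1 (valence 4) → 3 H
Total hydrogens: 16.

16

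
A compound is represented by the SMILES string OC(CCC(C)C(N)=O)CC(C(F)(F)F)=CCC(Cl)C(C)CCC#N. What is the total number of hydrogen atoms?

Walk through each heavy atom and fill implicit hydrogens from standard valence (C 4, N 3, O 2, S 2, halogen 1):
  atom 1: O, bond orders sum to 1 (valence 2) → 1 H
  atom 2: C, bond orders sum to 3 (valence 4) → 1 H
  atom 3: C, bond orders sum to 2 (valence 4) → 2 H
  atom 4: C, bond orders sum to 2 (valence 4) → 2 H
  atom 5: C, bond orders sum to 3 (valence 4) → 1 H
  atom 6: C, bond orders sum to 1 (valence 4) → 3 H
  atom 7: C, bond orders sum to 4 (valence 4) → 0 H
  atom 8: N, bond orders sum to 1 (valence 3) → 2 H
  atom 9: O, bond orders sum to 2 (valence 2) → 0 H
  atom 10: C, bond orders sum to 2 (valence 4) → 2 H
  atom 11: C, bond orders sum to 4 (valence 4) → 0 H
  atom 12: C, bond orders sum to 4 (valence 4) → 0 H
  atom 13: F (halogen, monovalent) → 0 H
  atom 14: F (halogen, monovalent) → 0 H
  atom 15: F (halogen, monovalent) → 0 H
  atom 16: C, bond orders sum to 3 (valence 4) → 1 H
  atom 17: C, bond orders sum to 2 (valence 4) → 2 H
  atom 18: C, bond orders sum to 3 (valence 4) → 1 H
  atom 19: Cl (halogen, monovalent) → 0 H
  atom 20: C, bond orders sum to 3 (valence 4) → 1 H
  atom 21: C, bond orders sum to 1 (valence 4) → 3 H
  atom 22: C, bond orders sum to 2 (valence 4) → 2 H
  atom 23: C, bond orders sum to 2 (valence 4) → 2 H
  atom 24: C, bond orders sum to 4 (valence 4) → 0 H
  atom 25: N, bond orders sum to 3 (valence 3) → 0 H
Total hydrogens: 26.

26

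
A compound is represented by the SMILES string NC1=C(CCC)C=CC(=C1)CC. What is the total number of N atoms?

Scan the SMILES for N atoms (remember two-letter symbols like Cl and Br are single atoms).
Nitrogen count: 1.

1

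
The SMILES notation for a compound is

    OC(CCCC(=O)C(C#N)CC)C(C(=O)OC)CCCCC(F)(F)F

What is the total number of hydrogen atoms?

Walk through each heavy atom and fill implicit hydrogens from standard valence (C 4, N 3, O 2, S 2, halogen 1):
  atom 1: O, bond orders sum to 1 (valence 2) → 1 H
  atom 2: C, bond orders sum to 3 (valence 4) → 1 H
  atom 3: C, bond orders sum to 2 (valence 4) → 2 H
  atom 4: C, bond orders sum to 2 (valence 4) → 2 H
  atom 5: C, bond orders sum to 2 (valence 4) → 2 H
  atom 6: C, bond orders sum to 4 (valence 4) → 0 H
  atom 7: O, bond orders sum to 2 (valence 2) → 0 H
  atom 8: C, bond orders sum to 3 (valence 4) → 1 H
  atom 9: C, bond orders sum to 4 (valence 4) → 0 H
  atom 10: N, bond orders sum to 3 (valence 3) → 0 H
  atom 11: C, bond orders sum to 2 (valence 4) → 2 H
  atom 12: C, bond orders sum to 1 (valence 4) → 3 H
  atom 13: C, bond orders sum to 3 (valence 4) → 1 H
  atom 14: C, bond orders sum to 4 (valence 4) → 0 H
  atom 15: O, bond orders sum to 2 (valence 2) → 0 H
  atom 16: O, bond orders sum to 2 (valence 2) → 0 H
  atom 17: C, bond orders sum to 1 (valence 4) → 3 H
  atom 18: C, bond orders sum to 2 (valence 4) → 2 H
  atom 19: C, bond orders sum to 2 (valence 4) → 2 H
  atom 20: C, bond orders sum to 2 (valence 4) → 2 H
  atom 21: C, bond orders sum to 2 (valence 4) → 2 H
  atom 22: C, bond orders sum to 4 (valence 4) → 0 H
  atom 23: F (halogen, monovalent) → 0 H
  atom 24: F (halogen, monovalent) → 0 H
  atom 25: F (halogen, monovalent) → 0 H
Total hydrogens: 26.

26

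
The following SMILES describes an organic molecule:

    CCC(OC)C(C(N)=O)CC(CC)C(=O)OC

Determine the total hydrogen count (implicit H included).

Walk through each heavy atom and fill implicit hydrogens from standard valence (C 4, N 3, O 2, S 2, halogen 1):
  atom 1: C, bond orders sum to 1 (valence 4) → 3 H
  atom 2: C, bond orders sum to 2 (valence 4) → 2 H
  atom 3: C, bond orders sum to 3 (valence 4) → 1 H
  atom 4: O, bond orders sum to 2 (valence 2) → 0 H
  atom 5: C, bond orders sum to 1 (valence 4) → 3 H
  atom 6: C, bond orders sum to 3 (valence 4) → 1 H
  atom 7: C, bond orders sum to 4 (valence 4) → 0 H
  atom 8: N, bond orders sum to 1 (valence 3) → 2 H
  atom 9: O, bond orders sum to 2 (valence 2) → 0 H
  atom 10: C, bond orders sum to 2 (valence 4) → 2 H
  atom 11: C, bond orders sum to 3 (valence 4) → 1 H
  atom 12: C, bond orders sum to 2 (valence 4) → 2 H
  atom 13: C, bond orders sum to 1 (valence 4) → 3 H
  atom 14: C, bond orders sum to 4 (valence 4) → 0 H
  atom 15: O, bond orders sum to 2 (valence 2) → 0 H
  atom 16: O, bond orders sum to 2 (valence 2) → 0 H
  atom 17: C, bond orders sum to 1 (valence 4) → 3 H
Total hydrogens: 23.

23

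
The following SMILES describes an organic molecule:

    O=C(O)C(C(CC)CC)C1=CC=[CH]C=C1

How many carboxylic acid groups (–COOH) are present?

1

The carboxylic acid motif appears at heavy-atom position 2 in the SMILES.
Carboxylic acid count: 1.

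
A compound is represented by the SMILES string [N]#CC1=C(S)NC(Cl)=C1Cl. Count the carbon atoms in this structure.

5

Count every carbon token in the SMILES (each C, including those in ring-closure positions and inside branches).
Carbon count: 5.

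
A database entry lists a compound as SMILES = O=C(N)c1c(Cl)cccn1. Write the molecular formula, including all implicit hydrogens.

C6H5ClN2O

Walk through each heavy atom and fill implicit hydrogens from standard valence (C 4, N 3, O 2, S 2, halogen 1); for lowercase aromatic atoms, an aromatic c carries 1 H when it has two neighbours and 0 H with three, and aromatic n carries 0 H:
  atom 1: O, bond orders sum to 2 (valence 2) → 0 H
  atom 2: C, bond orders sum to 4 (valence 4) → 0 H
  atom 3: N, bond orders sum to 1 (valence 3) → 2 H
  atom 4: aromatic c, 3 neighbours → 0 H
  atom 5: aromatic c, 3 neighbours → 0 H
  atom 6: Cl (halogen, monovalent) → 0 H
  atom 7: aromatic c, 2 neighbours → 1 H
  atom 8: aromatic c, 2 neighbours → 1 H
  atom 9: aromatic c, 2 neighbours → 1 H
  atom 10: aromatic n, 2 neighbours → 0 H
Totals → C:6, H:5, Cl:1, N:2, O:1.
In Hill order: C6H5ClN2O.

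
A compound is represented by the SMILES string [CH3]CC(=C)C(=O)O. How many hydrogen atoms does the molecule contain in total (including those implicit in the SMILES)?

8

Walk through each heavy atom and fill implicit hydrogens from standard valence (C 4, N 3, O 2, S 2, halogen 1):
  atom 1: C with explicit H count 3
  atom 2: C, bond orders sum to 2 (valence 4) → 2 H
  atom 3: C, bond orders sum to 4 (valence 4) → 0 H
  atom 4: C, bond orders sum to 2 (valence 4) → 2 H
  atom 5: C, bond orders sum to 4 (valence 4) → 0 H
  atom 6: O, bond orders sum to 2 (valence 2) → 0 H
  atom 7: O, bond orders sum to 1 (valence 2) → 1 H
Total hydrogens: 8.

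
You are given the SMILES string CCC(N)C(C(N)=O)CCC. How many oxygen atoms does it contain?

Scan the SMILES for O atoms (remember two-letter symbols like Cl and Br are single atoms).
Oxygen count: 1.

1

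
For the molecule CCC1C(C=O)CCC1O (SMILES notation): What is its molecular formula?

C8H14O2

Walk through each heavy atom and fill implicit hydrogens from standard valence (C 4, N 3, O 2, S 2, halogen 1):
  atom 1: C, bond orders sum to 1 (valence 4) → 3 H
  atom 2: C, bond orders sum to 2 (valence 4) → 2 H
  atom 3: C, bond orders sum to 3 (valence 4) → 1 H
  atom 4: C, bond orders sum to 3 (valence 4) → 1 H
  atom 5: C, bond orders sum to 3 (valence 4) → 1 H
  atom 6: O, bond orders sum to 2 (valence 2) → 0 H
  atom 7: C, bond orders sum to 2 (valence 4) → 2 H
  atom 8: C, bond orders sum to 2 (valence 4) → 2 H
  atom 9: C, bond orders sum to 3 (valence 4) → 1 H
  atom 10: O, bond orders sum to 1 (valence 2) → 1 H
Totals → C:8, H:14, O:2.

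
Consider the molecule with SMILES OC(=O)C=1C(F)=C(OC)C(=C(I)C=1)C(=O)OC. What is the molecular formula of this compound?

C10H8FIO5

Walk through each heavy atom and fill implicit hydrogens from standard valence (C 4, N 3, O 2, S 2, halogen 1):
  atom 1: O, bond orders sum to 1 (valence 2) → 1 H
  atom 2: C, bond orders sum to 4 (valence 4) → 0 H
  atom 3: O, bond orders sum to 2 (valence 2) → 0 H
  atom 4: C, bond orders sum to 4 (valence 4) → 0 H
  atom 5: C, bond orders sum to 4 (valence 4) → 0 H
  atom 6: F (halogen, monovalent) → 0 H
  atom 7: C, bond orders sum to 4 (valence 4) → 0 H
  atom 8: O, bond orders sum to 2 (valence 2) → 0 H
  atom 9: C, bond orders sum to 1 (valence 4) → 3 H
  atom 10: C, bond orders sum to 4 (valence 4) → 0 H
  atom 11: C, bond orders sum to 4 (valence 4) → 0 H
  atom 12: I (halogen, monovalent) → 0 H
  atom 13: C, bond orders sum to 3 (valence 4) → 1 H
  atom 14: C, bond orders sum to 4 (valence 4) → 0 H
  atom 15: O, bond orders sum to 2 (valence 2) → 0 H
  atom 16: O, bond orders sum to 2 (valence 2) → 0 H
  atom 17: C, bond orders sum to 1 (valence 4) → 3 H
Totals → C:10, H:8, F:1, I:1, O:5.
In Hill order: C10H8FIO5.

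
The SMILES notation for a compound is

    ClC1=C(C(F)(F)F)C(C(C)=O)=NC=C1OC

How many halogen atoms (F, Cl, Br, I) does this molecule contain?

4

Halogen atoms appear at heavy-atom positions 1, 5, 6, 7 (1×Cl, 3×F).
Other groups present: 1 ether, 1 ketone.
Halogen count: 4.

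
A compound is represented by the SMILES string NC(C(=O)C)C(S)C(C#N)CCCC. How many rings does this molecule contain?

In SMILES, each pair of matching ring-closure digits denotes one ring-closing bond; the number of such bonds equals the number of independent rings.
Ring-closure bonds here: 0.

0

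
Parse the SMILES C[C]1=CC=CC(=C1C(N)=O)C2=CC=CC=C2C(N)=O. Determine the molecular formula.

Walk through each heavy atom and fill implicit hydrogens from standard valence (C 4, N 3, O 2, S 2, halogen 1):
  atom 1: C, bond orders sum to 1 (valence 4) → 3 H
  atom 2: C with explicit H count 0
  atom 3: C, bond orders sum to 3 (valence 4) → 1 H
  atom 4: C, bond orders sum to 3 (valence 4) → 1 H
  atom 5: C, bond orders sum to 3 (valence 4) → 1 H
  atom 6: C, bond orders sum to 4 (valence 4) → 0 H
  atom 7: C, bond orders sum to 4 (valence 4) → 0 H
  atom 8: C, bond orders sum to 4 (valence 4) → 0 H
  atom 9: N, bond orders sum to 1 (valence 3) → 2 H
  atom 10: O, bond orders sum to 2 (valence 2) → 0 H
  atom 11: C, bond orders sum to 4 (valence 4) → 0 H
  atom 12: C, bond orders sum to 3 (valence 4) → 1 H
  atom 13: C, bond orders sum to 3 (valence 4) → 1 H
  atom 14: C, bond orders sum to 3 (valence 4) → 1 H
  atom 15: C, bond orders sum to 3 (valence 4) → 1 H
  atom 16: C, bond orders sum to 4 (valence 4) → 0 H
  atom 17: C, bond orders sum to 4 (valence 4) → 0 H
  atom 18: N, bond orders sum to 1 (valence 3) → 2 H
  atom 19: O, bond orders sum to 2 (valence 2) → 0 H
Totals → C:15, H:14, N:2, O:2.
In Hill order: C15H14N2O2.

C15H14N2O2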